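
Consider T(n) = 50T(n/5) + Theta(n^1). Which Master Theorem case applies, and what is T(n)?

Master Theorem for T(n) = 50T(n/5) + O(n^1):

a = 50, b = 5, c = 1
log_b(a) = log_5(50) = 2.4307

Case 1: c = 1 < log_5(50) = 2.4307
T(n) = O(n^(log_5 50))

For T(n) = 50T(n/5) + O(n^1): log_5(50) = 2.4307. This is Case 1 of the Master Theorem (c < log_b(a), work dominated by leaves), giving O(n^(log_5 50)).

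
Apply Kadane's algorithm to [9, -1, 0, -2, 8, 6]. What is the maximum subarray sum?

Using Kadane's algorithm on [9, -1, 0, -2, 8, 6]:

Scanning through the array:
Position 1 (value -1): max_ending_here = 8, max_so_far = 9
Position 2 (value 0): max_ending_here = 8, max_so_far = 9
Position 3 (value -2): max_ending_here = 6, max_so_far = 9
Position 4 (value 8): max_ending_here = 14, max_so_far = 14
Position 5 (value 6): max_ending_here = 20, max_so_far = 20

Maximum subarray: [9, -1, 0, -2, 8, 6]
Maximum sum: 20

The maximum subarray is [9, -1, 0, -2, 8, 6] with sum 20. This subarray runs from index 0 to index 5.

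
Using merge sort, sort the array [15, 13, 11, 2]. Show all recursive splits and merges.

Merge sort trace:

Split: [15, 13, 11, 2] -> [15, 13] and [11, 2]
  Split: [15, 13] -> [15] and [13]
  Merge: [15] + [13] -> [13, 15]
  Split: [11, 2] -> [11] and [2]
  Merge: [11] + [2] -> [2, 11]
Merge: [13, 15] + [2, 11] -> [2, 11, 13, 15]

Final sorted array: [2, 11, 13, 15]

The merge sort proceeds by recursively splitting the array and merging sorted halves.
After all merges, the sorted array is [2, 11, 13, 15].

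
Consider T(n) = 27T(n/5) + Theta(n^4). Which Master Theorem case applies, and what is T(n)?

Master Theorem for T(n) = 27T(n/5) + O(n^4):

a = 27, b = 5, c = 4
log_b(a) = log_5(27) = 2.0478

Case 3: c = 4 > log_5(27) = 2.0478
T(n) = O(n^4) = O(n^4)

For T(n) = 27T(n/5) + O(n^4): log_5(27) = 2.0478. This is Case 3 of the Master Theorem (c > log_b(a), work dominated by root), giving O(n^4).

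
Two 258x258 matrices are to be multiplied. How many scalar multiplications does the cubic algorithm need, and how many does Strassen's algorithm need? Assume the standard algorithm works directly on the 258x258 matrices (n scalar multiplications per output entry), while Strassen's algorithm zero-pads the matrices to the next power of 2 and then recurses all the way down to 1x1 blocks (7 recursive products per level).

Matrix multiplication for 258x258 matrices:

Strassen's algorithm requires power-of-2 dimensions. Pad 258x258 to 512x512 (next power of 2).

Standard algorithm: 258^3 = 17173512 multiplications
Strassen's algorithm: 7^(log2(512)) = 7^9 = 40353607 multiplications
Difference: 17173512 - 40353607 = -23180095 (Strassen uses MORE here due to padding overhead — for small or just-over-power-of-2 n, padding can outweigh the per-level savings)

Standard: 17173512 multiplications (258^3). Strassen: 40353607 multiplications (7^9, after padding to 512x512). Strassen reduces 8 recursive multiplications to 7 at each level.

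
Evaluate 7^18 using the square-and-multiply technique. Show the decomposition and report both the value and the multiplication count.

Computing 7^18 by squaring (build up from 7^1; each line after the first costs one multiplication):

7^1 = 7
7^2 = (7^1)^2 = 7^2 = 49
7^4 = (7^2)^2 = 49^2 = 2401
7^8 = (7^4)^2 = 2401^2 = 5764801
7^9 = 7 * 7^8 = 7 * 5764801 = 40353607
7^18 = (7^9)^2 = 40353607^2 = 1628413597910449

Result: 1628413597910449
Multiplications needed: 5 (5 lines after 7^1)

7^18 = 1628413597910449. Using exponentiation by squaring, this requires 5 multiplications. The key idea: if the exponent is even, square the half-power; if odd, multiply by the base once.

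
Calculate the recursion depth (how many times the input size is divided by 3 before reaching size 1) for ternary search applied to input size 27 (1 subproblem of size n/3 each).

For divide and conquer with division factor 3:

Problem sizes at each level:
Level 0: 27
Level 1: 9
Level 2: 3
Level 3: 1

The root is level 0 and the size-1 base case is level 3 (the tree spans levels 0 through 3, i.e. 4 levels counting the root), so the depth is the number of divisions: log_3(27) = 3

The recursion tree depth is log_3(27) = 3. At each level, the problem size is divided by 3, so it takes 3 divisions to reduce to a base case of size 1. The algorithm makes 1 recursive call at each level.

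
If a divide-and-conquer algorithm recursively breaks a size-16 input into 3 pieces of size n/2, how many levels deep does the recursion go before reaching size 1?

For divide and conquer with division factor 2:

Problem sizes at each level:
Level 0: 16
Level 1: 8
Level 2: 4
Level 3: 2
Level 4: 1

The root is level 0 and the size-1 base case is level 4 (the tree spans levels 0 through 4, i.e. 5 levels counting the root), so the depth is the number of divisions: log_2(16) = 4

The recursion tree depth is log_2(16) = 4. At each level, the problem size is divided by 2, so it takes 4 divisions to reduce to a base case of size 1. The algorithm makes 3 recursive calls at each level.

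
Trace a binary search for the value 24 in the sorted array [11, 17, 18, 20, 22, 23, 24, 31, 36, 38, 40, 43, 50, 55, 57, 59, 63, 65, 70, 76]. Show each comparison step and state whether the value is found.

Binary search for 24 in [11, 17, 18, 20, 22, 23, 24, 31, 36, 38, 40, 43, 50, 55, 57, 59, 63, 65, 70, 76]:

lo=0, hi=19, mid=9, arr[mid]=38 -> 38 > 24, search left half
lo=0, hi=8, mid=4, arr[mid]=22 -> 22 < 24, search right half
lo=5, hi=8, mid=6, arr[mid]=24 -> Found target at index 6!

Binary search finds 24 at index 6 after 3 comparisons. The search repeatedly halves the search space by comparing with the middle element.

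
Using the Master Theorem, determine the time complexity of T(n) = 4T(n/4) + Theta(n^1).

Master Theorem for T(n) = 4T(n/4) + O(n^1):

a = 4, b = 4, c = 1
log_b(a) = log_4(4) = 1.0000

Case 2: c = 1 = log_4(4) = 1.0000
T(n) = O(n^1 log n) = O(n log n)

For T(n) = 4T(n/4) + O(n^1): log_4(4) = 1.0000. This is Case 2 of the Master Theorem (c = log_b(a), equal work at all levels), giving O(n log n).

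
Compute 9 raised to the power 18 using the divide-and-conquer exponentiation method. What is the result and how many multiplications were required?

Computing 9^18 by squaring (build up from 9^1; each line after the first costs one multiplication):

9^1 = 9
9^2 = (9^1)^2 = 9^2 = 81
9^4 = (9^2)^2 = 81^2 = 6561
9^8 = (9^4)^2 = 6561^2 = 43046721
9^9 = 9 * 9^8 = 9 * 43046721 = 387420489
9^18 = (9^9)^2 = 387420489^2 = 150094635296999121

Result: 150094635296999121
Multiplications needed: 5 (5 lines after 9^1)

9^18 = 150094635296999121. Using exponentiation by squaring, this requires 5 multiplications. The key idea: if the exponent is even, square the half-power; if odd, multiply by the base once.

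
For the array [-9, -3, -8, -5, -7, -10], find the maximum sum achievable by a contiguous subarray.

Using Kadane's algorithm on [-9, -3, -8, -5, -7, -10]:

Scanning through the array:
Position 1 (value -3): max_ending_here = -3, max_so_far = -3
Position 2 (value -8): max_ending_here = -8, max_so_far = -3
Position 3 (value -5): max_ending_here = -5, max_so_far = -3
Position 4 (value -7): max_ending_here = -7, max_so_far = -3
Position 5 (value -10): max_ending_here = -10, max_so_far = -3

Maximum subarray: [-3]
Maximum sum: -3

The maximum subarray is [-3] with sum -3. This subarray runs from index 1 to index 1.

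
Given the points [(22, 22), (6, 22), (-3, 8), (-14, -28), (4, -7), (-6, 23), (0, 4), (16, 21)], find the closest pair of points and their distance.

Computing all pairwise distances among 8 points:

d((22, 22), (6, 22)) = 16.0
d((22, 22), (-3, 8)) = 28.6531
d((22, 22), (-14, -28)) = 61.6117
d((22, 22), (4, -7)) = 34.1321
d((22, 22), (-6, 23)) = 28.0179
d((22, 22), (0, 4)) = 28.4253
d((22, 22), (16, 21)) = 6.0828
d((6, 22), (-3, 8)) = 16.6433
d((6, 22), (-14, -28)) = 53.8516
d((6, 22), (4, -7)) = 29.0689
d((6, 22), (-6, 23)) = 12.0416
d((6, 22), (0, 4)) = 18.9737
d((6, 22), (16, 21)) = 10.0499
d((-3, 8), (-14, -28)) = 37.6431
d((-3, 8), (4, -7)) = 16.5529
d((-3, 8), (-6, 23)) = 15.2971
d((-3, 8), (0, 4)) = 5.0 <-- minimum
d((-3, 8), (16, 21)) = 23.0217
d((-14, -28), (4, -7)) = 27.6586
d((-14, -28), (-6, 23)) = 51.6236
d((-14, -28), (0, 4)) = 34.9285
d((-14, -28), (16, 21)) = 57.4543
d((4, -7), (-6, 23)) = 31.6228
d((4, -7), (0, 4)) = 11.7047
d((4, -7), (16, 21)) = 30.4631
d((-6, 23), (0, 4)) = 19.9249
d((-6, 23), (16, 21)) = 22.0907
d((0, 4), (16, 21)) = 23.3452

Closest pair: (-3, 8) and (0, 4) with distance 5.0

The closest pair is (-3, 8) and (0, 4) with Euclidean distance 5.0. For 8 points, brute-force pairwise comparison is shown above. For large n, the divide-and-conquer algorithm (sort by x, recurse on halves, check the dividing strip) achieves O(n log n).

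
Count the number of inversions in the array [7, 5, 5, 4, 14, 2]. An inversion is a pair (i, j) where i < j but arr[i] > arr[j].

Finding inversions in [7, 5, 5, 4, 14, 2]:

(0, 1): arr[0]=7 > arr[1]=5
(0, 2): arr[0]=7 > arr[2]=5
(0, 3): arr[0]=7 > arr[3]=4
(0, 5): arr[0]=7 > arr[5]=2
(1, 3): arr[1]=5 > arr[3]=4
(1, 5): arr[1]=5 > arr[5]=2
(2, 3): arr[2]=5 > arr[3]=4
(2, 5): arr[2]=5 > arr[5]=2
(3, 5): arr[3]=4 > arr[5]=2
(4, 5): arr[4]=14 > arr[5]=2

Total inversions: 10

The array has 10 inversion(s): (0,1), (0,2), (0,3), (0,5), (1,3), (1,5), (2,3), (2,5), (3,5), (4,5). Each pair (i,j) satisfies i < j and arr[i] > arr[j].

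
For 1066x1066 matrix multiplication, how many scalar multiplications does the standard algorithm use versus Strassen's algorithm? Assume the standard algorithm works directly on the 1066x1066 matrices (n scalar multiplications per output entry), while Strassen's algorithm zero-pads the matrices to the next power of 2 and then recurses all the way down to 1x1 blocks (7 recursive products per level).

Matrix multiplication for 1066x1066 matrices:

Strassen's algorithm requires power-of-2 dimensions. Pad 1066x1066 to 2048x2048 (next power of 2).

Standard algorithm: 1066^3 = 1211355496 multiplications
Strassen's algorithm: 7^(log2(2048)) = 7^11 = 1977326743 multiplications
Difference: 1211355496 - 1977326743 = -765971247 (Strassen uses MORE here due to padding overhead — for small or just-over-power-of-2 n, padding can outweigh the per-level savings)

Standard: 1211355496 multiplications (1066^3). Strassen: 1977326743 multiplications (7^11, after padding to 2048x2048). Strassen reduces 8 recursive multiplications to 7 at each level.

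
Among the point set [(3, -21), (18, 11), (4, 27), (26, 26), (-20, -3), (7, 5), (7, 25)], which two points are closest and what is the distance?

Computing all pairwise distances among 7 points:

d((3, -21), (18, 11)) = 35.3412
d((3, -21), (4, 27)) = 48.0104
d((3, -21), (26, 26)) = 52.3259
d((3, -21), (-20, -3)) = 29.2062
d((3, -21), (7, 5)) = 26.3059
d((3, -21), (7, 25)) = 46.1736
d((18, 11), (4, 27)) = 21.2603
d((18, 11), (26, 26)) = 17.0
d((18, 11), (-20, -3)) = 40.4969
d((18, 11), (7, 5)) = 12.53
d((18, 11), (7, 25)) = 17.8045
d((4, 27), (26, 26)) = 22.0227
d((4, 27), (-20, -3)) = 38.4187
d((4, 27), (7, 5)) = 22.2036
d((4, 27), (7, 25)) = 3.6056 <-- minimum
d((26, 26), (-20, -3)) = 54.3783
d((26, 26), (7, 5)) = 28.3196
d((26, 26), (7, 25)) = 19.0263
d((-20, -3), (7, 5)) = 28.1603
d((-20, -3), (7, 25)) = 38.8973
d((7, 5), (7, 25)) = 20.0

Closest pair: (4, 27) and (7, 25) with distance 3.6056

The closest pair is (4, 27) and (7, 25) with Euclidean distance 3.6056. For 7 points, brute-force pairwise comparison is shown above. For large n, the divide-and-conquer algorithm (sort by x, recurse on halves, check the dividing strip) achieves O(n log n).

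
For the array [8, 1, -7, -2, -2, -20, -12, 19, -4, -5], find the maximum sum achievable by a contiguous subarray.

Using Kadane's algorithm on [8, 1, -7, -2, -2, -20, -12, 19, -4, -5]:

Scanning through the array:
Position 1 (value 1): max_ending_here = 9, max_so_far = 9
Position 2 (value -7): max_ending_here = 2, max_so_far = 9
Position 3 (value -2): max_ending_here = 0, max_so_far = 9
Position 4 (value -2): max_ending_here = -2, max_so_far = 9
Position 5 (value -20): max_ending_here = -20, max_so_far = 9
Position 6 (value -12): max_ending_here = -12, max_so_far = 9
Position 7 (value 19): max_ending_here = 19, max_so_far = 19
Position 8 (value -4): max_ending_here = 15, max_so_far = 19
Position 9 (value -5): max_ending_here = 10, max_so_far = 19

Maximum subarray: [19]
Maximum sum: 19

The maximum subarray is [19] with sum 19. This subarray runs from index 7 to index 7.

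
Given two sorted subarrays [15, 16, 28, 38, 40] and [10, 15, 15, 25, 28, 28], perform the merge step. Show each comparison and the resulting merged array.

Merging process:

Compare 15 vs 10: take 10 from right. Merged: [10]
Compare 15 vs 15: take 15 from left. Merged: [10, 15]
Compare 16 vs 15: take 15 from right. Merged: [10, 15, 15]
Compare 16 vs 15: take 15 from right. Merged: [10, 15, 15, 15]
Compare 16 vs 25: take 16 from left. Merged: [10, 15, 15, 15, 16]
Compare 28 vs 25: take 25 from right. Merged: [10, 15, 15, 15, 16, 25]
Compare 28 vs 28: take 28 from left. Merged: [10, 15, 15, 15, 16, 25, 28]
Compare 38 vs 28: take 28 from right. Merged: [10, 15, 15, 15, 16, 25, 28, 28]
Compare 38 vs 28: take 28 from right. Merged: [10, 15, 15, 15, 16, 25, 28, 28, 28]
Append remaining from left: [38, 40]. Merged: [10, 15, 15, 15, 16, 25, 28, 28, 28, 38, 40]

Final merged array: [10, 15, 15, 15, 16, 25, 28, 28, 28, 38, 40]
Total comparisons: 9

The merged array is [10, 15, 15, 15, 16, 25, 28, 28, 28, 38, 40], requiring 9 comparisons. The merge step runs in O(n) time where n is the total number of elements.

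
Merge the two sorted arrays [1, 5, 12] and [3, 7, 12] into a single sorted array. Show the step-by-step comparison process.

Merging process:

Compare 1 vs 3: take 1 from left. Merged: [1]
Compare 5 vs 3: take 3 from right. Merged: [1, 3]
Compare 5 vs 7: take 5 from left. Merged: [1, 3, 5]
Compare 12 vs 7: take 7 from right. Merged: [1, 3, 5, 7]
Compare 12 vs 12: take 12 from left. Merged: [1, 3, 5, 7, 12]
Append remaining from right: [12]. Merged: [1, 3, 5, 7, 12, 12]

Final merged array: [1, 3, 5, 7, 12, 12]
Total comparisons: 5

The merged array is [1, 3, 5, 7, 12, 12], requiring 5 comparisons. The merge step runs in O(n) time where n is the total number of elements.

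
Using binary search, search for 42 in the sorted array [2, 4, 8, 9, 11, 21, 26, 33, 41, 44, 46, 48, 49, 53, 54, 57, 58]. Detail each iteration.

Binary search for 42 in [2, 4, 8, 9, 11, 21, 26, 33, 41, 44, 46, 48, 49, 53, 54, 57, 58]:

lo=0, hi=16, mid=8, arr[mid]=41 -> 41 < 42, search right half
lo=9, hi=16, mid=12, arr[mid]=49 -> 49 > 42, search left half
lo=9, hi=11, mid=10, arr[mid]=46 -> 46 > 42, search left half
lo=9, hi=9, mid=9, arr[mid]=44 -> 44 > 42, search left half
lo=9 > hi=8, target 42 not found

Binary search determines that 42 is not in the array after 4 comparisons. The search space was exhausted without finding the target.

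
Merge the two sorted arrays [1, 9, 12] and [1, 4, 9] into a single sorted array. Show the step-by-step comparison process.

Merging process:

Compare 1 vs 1: take 1 from left. Merged: [1]
Compare 9 vs 1: take 1 from right. Merged: [1, 1]
Compare 9 vs 4: take 4 from right. Merged: [1, 1, 4]
Compare 9 vs 9: take 9 from left. Merged: [1, 1, 4, 9]
Compare 12 vs 9: take 9 from right. Merged: [1, 1, 4, 9, 9]
Append remaining from left: [12]. Merged: [1, 1, 4, 9, 9, 12]

Final merged array: [1, 1, 4, 9, 9, 12]
Total comparisons: 5

The merged array is [1, 1, 4, 9, 9, 12], requiring 5 comparisons. The merge step runs in O(n) time where n is the total number of elements.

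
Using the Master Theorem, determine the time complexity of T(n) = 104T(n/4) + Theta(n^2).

Master Theorem for T(n) = 104T(n/4) + O(n^2):

a = 104, b = 4, c = 2
log_b(a) = log_4(104) = 3.3502

Case 1: c = 2 < log_4(104) = 3.3502
T(n) = O(n^(log_4 104))

For T(n) = 104T(n/4) + O(n^2): log_4(104) = 3.3502. This is Case 1 of the Master Theorem (c < log_b(a), work dominated by leaves), giving O(n^(log_4 104)).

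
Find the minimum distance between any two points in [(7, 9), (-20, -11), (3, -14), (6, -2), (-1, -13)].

Computing all pairwise distances among 5 points:

d((7, 9), (-20, -11)) = 33.6006
d((7, 9), (3, -14)) = 23.3452
d((7, 9), (6, -2)) = 11.0454
d((7, 9), (-1, -13)) = 23.4094
d((-20, -11), (3, -14)) = 23.1948
d((-20, -11), (6, -2)) = 27.5136
d((-20, -11), (-1, -13)) = 19.105
d((3, -14), (6, -2)) = 12.3693
d((3, -14), (-1, -13)) = 4.1231 <-- minimum
d((6, -2), (-1, -13)) = 13.0384

Closest pair: (3, -14) and (-1, -13) with distance 4.1231

The closest pair is (3, -14) and (-1, -13) with Euclidean distance 4.1231. For 5 points, brute-force pairwise comparison is shown above. For large n, the divide-and-conquer algorithm (sort by x, recurse on halves, check the dividing strip) achieves O(n log n).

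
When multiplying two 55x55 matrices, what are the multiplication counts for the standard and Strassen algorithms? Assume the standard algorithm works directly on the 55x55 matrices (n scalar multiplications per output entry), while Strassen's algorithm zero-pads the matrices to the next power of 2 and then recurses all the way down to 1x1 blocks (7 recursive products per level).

Matrix multiplication for 55x55 matrices:

Strassen's algorithm requires power-of-2 dimensions. Pad 55x55 to 64x64 (next power of 2).

Standard algorithm: 55^3 = 166375 multiplications
Strassen's algorithm: 7^(log2(64)) = 7^6 = 117649 multiplications
Savings: 166375 - 117649 = 48726 multiplications

Standard: 166375 multiplications (55^3). Strassen: 117649 multiplications (7^6, after padding to 64x64). Strassen reduces 8 recursive multiplications to 7 at each level.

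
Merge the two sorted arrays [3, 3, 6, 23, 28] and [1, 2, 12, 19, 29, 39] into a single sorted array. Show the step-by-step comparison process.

Merging process:

Compare 3 vs 1: take 1 from right. Merged: [1]
Compare 3 vs 2: take 2 from right. Merged: [1, 2]
Compare 3 vs 12: take 3 from left. Merged: [1, 2, 3]
Compare 3 vs 12: take 3 from left. Merged: [1, 2, 3, 3]
Compare 6 vs 12: take 6 from left. Merged: [1, 2, 3, 3, 6]
Compare 23 vs 12: take 12 from right. Merged: [1, 2, 3, 3, 6, 12]
Compare 23 vs 19: take 19 from right. Merged: [1, 2, 3, 3, 6, 12, 19]
Compare 23 vs 29: take 23 from left. Merged: [1, 2, 3, 3, 6, 12, 19, 23]
Compare 28 vs 29: take 28 from left. Merged: [1, 2, 3, 3, 6, 12, 19, 23, 28]
Append remaining from right: [29, 39]. Merged: [1, 2, 3, 3, 6, 12, 19, 23, 28, 29, 39]

Final merged array: [1, 2, 3, 3, 6, 12, 19, 23, 28, 29, 39]
Total comparisons: 9

The merged array is [1, 2, 3, 3, 6, 12, 19, 23, 28, 29, 39], requiring 9 comparisons. The merge step runs in O(n) time where n is the total number of elements.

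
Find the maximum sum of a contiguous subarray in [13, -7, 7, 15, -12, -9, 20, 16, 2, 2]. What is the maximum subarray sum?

Using Kadane's algorithm on [13, -7, 7, 15, -12, -9, 20, 16, 2, 2]:

Scanning through the array:
Position 1 (value -7): max_ending_here = 6, max_so_far = 13
Position 2 (value 7): max_ending_here = 13, max_so_far = 13
Position 3 (value 15): max_ending_here = 28, max_so_far = 28
Position 4 (value -12): max_ending_here = 16, max_so_far = 28
Position 5 (value -9): max_ending_here = 7, max_so_far = 28
Position 6 (value 20): max_ending_here = 27, max_so_far = 28
Position 7 (value 16): max_ending_here = 43, max_so_far = 43
Position 8 (value 2): max_ending_here = 45, max_so_far = 45
Position 9 (value 2): max_ending_here = 47, max_so_far = 47

Maximum subarray: [13, -7, 7, 15, -12, -9, 20, 16, 2, 2]
Maximum sum: 47

The maximum subarray is [13, -7, 7, 15, -12, -9, 20, 16, 2, 2] with sum 47. This subarray runs from index 0 to index 9.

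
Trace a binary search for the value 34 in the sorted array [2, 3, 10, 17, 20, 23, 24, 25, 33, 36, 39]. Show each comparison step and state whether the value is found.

Binary search for 34 in [2, 3, 10, 17, 20, 23, 24, 25, 33, 36, 39]:

lo=0, hi=10, mid=5, arr[mid]=23 -> 23 < 34, search right half
lo=6, hi=10, mid=8, arr[mid]=33 -> 33 < 34, search right half
lo=9, hi=10, mid=9, arr[mid]=36 -> 36 > 34, search left half
lo=9 > hi=8, target 34 not found

Binary search determines that 34 is not in the array after 3 comparisons. The search space was exhausted without finding the target.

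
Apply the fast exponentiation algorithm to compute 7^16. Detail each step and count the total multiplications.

Computing 7^16 by squaring (build up from 7^1; each line after the first costs one multiplication):

7^1 = 7
7^2 = (7^1)^2 = 7^2 = 49
7^4 = (7^2)^2 = 49^2 = 2401
7^8 = (7^4)^2 = 2401^2 = 5764801
7^16 = (7^8)^2 = 5764801^2 = 33232930569601

Result: 33232930569601
Multiplications needed: 4 (4 lines after 7^1)

7^16 = 33232930569601. Using exponentiation by squaring, this requires 4 multiplications. The key idea: if the exponent is even, square the half-power; if odd, multiply by the base once.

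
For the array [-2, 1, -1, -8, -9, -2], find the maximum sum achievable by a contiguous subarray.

Using Kadane's algorithm on [-2, 1, -1, -8, -9, -2]:

Scanning through the array:
Position 1 (value 1): max_ending_here = 1, max_so_far = 1
Position 2 (value -1): max_ending_here = 0, max_so_far = 1
Position 3 (value -8): max_ending_here = -8, max_so_far = 1
Position 4 (value -9): max_ending_here = -9, max_so_far = 1
Position 5 (value -2): max_ending_here = -2, max_so_far = 1

Maximum subarray: [1]
Maximum sum: 1

The maximum subarray is [1] with sum 1. This subarray runs from index 1 to index 1.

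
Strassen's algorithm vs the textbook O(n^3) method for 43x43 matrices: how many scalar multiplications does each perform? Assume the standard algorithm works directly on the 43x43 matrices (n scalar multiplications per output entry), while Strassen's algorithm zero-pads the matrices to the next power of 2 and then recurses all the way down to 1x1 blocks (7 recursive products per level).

Matrix multiplication for 43x43 matrices:

Strassen's algorithm requires power-of-2 dimensions. Pad 43x43 to 64x64 (next power of 2).

Standard algorithm: 43^3 = 79507 multiplications
Strassen's algorithm: 7^(log2(64)) = 7^6 = 117649 multiplications
Difference: 79507 - 117649 = -38142 (Strassen uses MORE here due to padding overhead — for small or just-over-power-of-2 n, padding can outweigh the per-level savings)

Standard: 79507 multiplications (43^3). Strassen: 117649 multiplications (7^6, after padding to 64x64). Strassen reduces 8 recursive multiplications to 7 at each level.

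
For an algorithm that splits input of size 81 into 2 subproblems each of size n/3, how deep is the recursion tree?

For divide and conquer with division factor 3:

Problem sizes at each level:
Level 0: 81
Level 1: 27
Level 2: 9
Level 3: 3
Level 4: 1

The root is level 0 and the size-1 base case is level 4 (the tree spans levels 0 through 4, i.e. 5 levels counting the root), so the depth is the number of divisions: log_3(81) = 4

The recursion tree depth is log_3(81) = 4. At each level, the problem size is divided by 3, so it takes 4 divisions to reduce to a base case of size 1. The algorithm makes 2 recursive calls at each level.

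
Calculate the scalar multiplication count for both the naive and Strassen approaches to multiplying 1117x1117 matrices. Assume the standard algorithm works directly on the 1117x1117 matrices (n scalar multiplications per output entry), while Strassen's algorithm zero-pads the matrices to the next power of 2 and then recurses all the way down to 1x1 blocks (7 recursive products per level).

Matrix multiplication for 1117x1117 matrices:

Strassen's algorithm requires power-of-2 dimensions. Pad 1117x1117 to 2048x2048 (next power of 2).

Standard algorithm: 1117^3 = 1393668613 multiplications
Strassen's algorithm: 7^(log2(2048)) = 7^11 = 1977326743 multiplications
Difference: 1393668613 - 1977326743 = -583658130 (Strassen uses MORE here due to padding overhead — for small or just-over-power-of-2 n, padding can outweigh the per-level savings)

Standard: 1393668613 multiplications (1117^3). Strassen: 1977326743 multiplications (7^11, after padding to 2048x2048). Strassen reduces 8 recursive multiplications to 7 at each level.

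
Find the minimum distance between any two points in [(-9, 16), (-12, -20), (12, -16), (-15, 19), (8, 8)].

Computing all pairwise distances among 5 points:

d((-9, 16), (-12, -20)) = 36.1248
d((-9, 16), (12, -16)) = 38.2753
d((-9, 16), (-15, 19)) = 6.7082 <-- minimum
d((-9, 16), (8, 8)) = 18.7883
d((-12, -20), (12, -16)) = 24.3311
d((-12, -20), (-15, 19)) = 39.1152
d((-12, -20), (8, 8)) = 34.4093
d((12, -16), (-15, 19)) = 44.2041
d((12, -16), (8, 8)) = 24.3311
d((-15, 19), (8, 8)) = 25.4951

Closest pair: (-9, 16) and (-15, 19) with distance 6.7082

The closest pair is (-9, 16) and (-15, 19) with Euclidean distance 6.7082. For 5 points, brute-force pairwise comparison is shown above. For large n, the divide-and-conquer algorithm (sort by x, recurse on halves, check the dividing strip) achieves O(n log n).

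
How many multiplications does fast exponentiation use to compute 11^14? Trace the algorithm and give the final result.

Computing 11^14 by squaring (build up from 11^1; each line after the first costs one multiplication):

11^1 = 11
11^2 = (11^1)^2 = 11^2 = 121
11^3 = 11 * 11^2 = 11 * 121 = 1331
11^6 = (11^3)^2 = 1331^2 = 1771561
11^7 = 11 * 11^6 = 11 * 1771561 = 19487171
11^14 = (11^7)^2 = 19487171^2 = 379749833583241

Result: 379749833583241
Multiplications needed: 5 (5 lines after 11^1)

11^14 = 379749833583241. Using exponentiation by squaring, this requires 5 multiplications. The key idea: if the exponent is even, square the half-power; if odd, multiply by the base once.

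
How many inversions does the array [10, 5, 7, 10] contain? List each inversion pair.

Finding inversions in [10, 5, 7, 10]:

(0, 1): arr[0]=10 > arr[1]=5
(0, 2): arr[0]=10 > arr[2]=7

Total inversions: 2

The array has 2 inversion(s): (0,1), (0,2). Each pair (i,j) satisfies i < j and arr[i] > arr[j].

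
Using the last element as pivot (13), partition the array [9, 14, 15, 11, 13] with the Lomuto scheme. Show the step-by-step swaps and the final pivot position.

Lomuto partition with pivot = 13:

Initial array: [9, 14, 15, 11, 13]

arr[0]=9 <= 13: swap with position 0, array becomes [9, 14, 15, 11, 13]
arr[1]=14 > 13: no swap
arr[2]=15 > 13: no swap
arr[3]=11 <= 13: swap with position 1, array becomes [9, 11, 15, 14, 13]

Place pivot at position 2: [9, 11, 13, 14, 15]
Pivot position: 2

After partitioning with pivot 13, the array becomes [9, 11, 13, 14, 15]. The pivot is placed at index 2. All elements to the left of the pivot are <= 13, and all elements to the right are > 13.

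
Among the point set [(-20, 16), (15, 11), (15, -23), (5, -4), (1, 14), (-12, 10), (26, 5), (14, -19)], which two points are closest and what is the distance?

Computing all pairwise distances among 8 points:

d((-20, 16), (15, 11)) = 35.3553
d((-20, 16), (15, -23)) = 52.4023
d((-20, 16), (5, -4)) = 32.0156
d((-20, 16), (1, 14)) = 21.095
d((-20, 16), (-12, 10)) = 10.0
d((-20, 16), (26, 5)) = 47.2969
d((-20, 16), (14, -19)) = 48.7955
d((15, 11), (15, -23)) = 34.0
d((15, 11), (5, -4)) = 18.0278
d((15, 11), (1, 14)) = 14.3178
d((15, 11), (-12, 10)) = 27.0185
d((15, 11), (26, 5)) = 12.53
d((15, 11), (14, -19)) = 30.0167
d((15, -23), (5, -4)) = 21.4709
d((15, -23), (1, 14)) = 39.5601
d((15, -23), (-12, 10)) = 42.638
d((15, -23), (26, 5)) = 30.0832
d((15, -23), (14, -19)) = 4.1231 <-- minimum
d((5, -4), (1, 14)) = 18.4391
d((5, -4), (-12, 10)) = 22.0227
d((5, -4), (26, 5)) = 22.8473
d((5, -4), (14, -19)) = 17.4929
d((1, 14), (-12, 10)) = 13.6015
d((1, 14), (26, 5)) = 26.5707
d((1, 14), (14, -19)) = 35.4683
d((-12, 10), (26, 5)) = 38.3275
d((-12, 10), (14, -19)) = 38.9487
d((26, 5), (14, -19)) = 26.8328

Closest pair: (15, -23) and (14, -19) with distance 4.1231

The closest pair is (15, -23) and (14, -19) with Euclidean distance 4.1231. For 8 points, brute-force pairwise comparison is shown above. For large n, the divide-and-conquer algorithm (sort by x, recurse on halves, check the dividing strip) achieves O(n log n).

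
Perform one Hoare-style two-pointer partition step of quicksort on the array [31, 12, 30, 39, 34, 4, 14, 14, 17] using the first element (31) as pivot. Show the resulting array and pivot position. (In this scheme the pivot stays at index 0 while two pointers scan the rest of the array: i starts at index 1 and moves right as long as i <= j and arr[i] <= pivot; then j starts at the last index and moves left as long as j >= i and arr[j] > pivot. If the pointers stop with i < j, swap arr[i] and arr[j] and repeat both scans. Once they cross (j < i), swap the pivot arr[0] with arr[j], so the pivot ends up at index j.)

Hoare-style two-pointer partition with pivot = 31:

Initial array: [31, 12, 30, 39, 34, 4, 14, 14, 17]

Pointers start at i = 1, j = 8.
i stops at index 3 (arr[3]=39 > 31), j stops at index 8 (arr[8]=17 <= 31): swap arr[3] and arr[8], array becomes [31, 12, 30, 17, 34, 4, 14, 14, 39]
i stops at index 4 (arr[4]=34 > 31), j stops at index 7 (arr[7]=14 <= 31): swap arr[4] and arr[7], array becomes [31, 12, 30, 17, 14, 4, 14, 34, 39]
i ends at 7, j ends at 6: the pointers have crossed (j < i), so scanning stops.

Swap pivot arr[0] with arr[6] to place pivot at position 6: [14, 12, 30, 17, 14, 4, 31, 34, 39]
Pivot position: 6

After partitioning with pivot 31, the array becomes [14, 12, 30, 17, 14, 4, 31, 34, 39]. The pivot is placed at index 6. All elements to the left of the pivot are <= 31, and all elements to the right are > 31.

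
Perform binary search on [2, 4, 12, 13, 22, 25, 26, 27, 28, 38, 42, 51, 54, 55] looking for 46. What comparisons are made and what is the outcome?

Binary search for 46 in [2, 4, 12, 13, 22, 25, 26, 27, 28, 38, 42, 51, 54, 55]:

lo=0, hi=13, mid=6, arr[mid]=26 -> 26 < 46, search right half
lo=7, hi=13, mid=10, arr[mid]=42 -> 42 < 46, search right half
lo=11, hi=13, mid=12, arr[mid]=54 -> 54 > 46, search left half
lo=11, hi=11, mid=11, arr[mid]=51 -> 51 > 46, search left half
lo=11 > hi=10, target 46 not found

Binary search determines that 46 is not in the array after 4 comparisons. The search space was exhausted without finding the target.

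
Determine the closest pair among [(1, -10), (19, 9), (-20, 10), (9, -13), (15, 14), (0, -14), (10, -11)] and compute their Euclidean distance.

Computing all pairwise distances among 7 points:

d((1, -10), (19, 9)) = 26.1725
d((1, -10), (-20, 10)) = 29.0
d((1, -10), (9, -13)) = 8.544
d((1, -10), (15, 14)) = 27.7849
d((1, -10), (0, -14)) = 4.1231
d((1, -10), (10, -11)) = 9.0554
d((19, 9), (-20, 10)) = 39.0128
d((19, 9), (9, -13)) = 24.1661
d((19, 9), (15, 14)) = 6.4031
d((19, 9), (0, -14)) = 29.8329
d((19, 9), (10, -11)) = 21.9317
d((-20, 10), (9, -13)) = 37.0135
d((-20, 10), (15, 14)) = 35.2278
d((-20, 10), (0, -14)) = 31.241
d((-20, 10), (10, -11)) = 36.6197
d((9, -13), (15, 14)) = 27.6586
d((9, -13), (0, -14)) = 9.0554
d((9, -13), (10, -11)) = 2.2361 <-- minimum
d((15, 14), (0, -14)) = 31.7648
d((15, 14), (10, -11)) = 25.4951
d((0, -14), (10, -11)) = 10.4403

Closest pair: (9, -13) and (10, -11) with distance 2.2361

The closest pair is (9, -13) and (10, -11) with Euclidean distance 2.2361. For 7 points, brute-force pairwise comparison is shown above. For large n, the divide-and-conquer algorithm (sort by x, recurse on halves, check the dividing strip) achieves O(n log n).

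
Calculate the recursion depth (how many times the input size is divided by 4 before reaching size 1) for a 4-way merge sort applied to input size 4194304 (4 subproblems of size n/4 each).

For divide and conquer with division factor 4:

Problem sizes at each level:
Level 0: 4194304
Level 1: 1048576
Level 2: 262144
Level 3: 65536
Level 4: 16384
Level 5: 4096
Level 6: 1024
Level 7: 256
Level 8: 64
Level 9: 16
Level 10: 4
Level 11: 1

The root is level 0 and the size-1 base case is level 11 (the tree spans levels 0 through 11, i.e. 12 levels counting the root), so the depth is the number of divisions: log_4(4194304) = 11

The recursion tree depth is log_4(4194304) = 11. At each level, the problem size is divided by 4, so it takes 11 divisions to reduce to a base case of size 1. The algorithm makes 4 recursive calls at each level.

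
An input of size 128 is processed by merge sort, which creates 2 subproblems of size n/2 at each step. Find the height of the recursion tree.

For divide and conquer with division factor 2:

Problem sizes at each level:
Level 0: 128
Level 1: 64
Level 2: 32
Level 3: 16
Level 4: 8
Level 5: 4
Level 6: 2
Level 7: 1

The root is level 0 and the size-1 base case is level 7 (the tree spans levels 0 through 7, i.e. 8 levels counting the root), so the depth is the number of divisions: log_2(128) = 7

The recursion tree depth is log_2(128) = 7. At each level, the problem size is divided by 2, so it takes 7 divisions to reduce to a base case of size 1. The algorithm makes 2 recursive calls at each level.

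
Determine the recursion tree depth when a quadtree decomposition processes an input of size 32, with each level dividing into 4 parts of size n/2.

For divide and conquer with division factor 2:

Problem sizes at each level:
Level 0: 32
Level 1: 16
Level 2: 8
Level 3: 4
Level 4: 2
Level 5: 1

The root is level 0 and the size-1 base case is level 5 (the tree spans levels 0 through 5, i.e. 6 levels counting the root), so the depth is the number of divisions: log_2(32) = 5

The recursion tree depth is log_2(32) = 5. At each level, the problem size is divided by 2, so it takes 5 divisions to reduce to a base case of size 1. The algorithm makes 4 recursive calls at each level.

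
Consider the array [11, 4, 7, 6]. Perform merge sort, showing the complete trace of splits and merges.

Merge sort trace:

Split: [11, 4, 7, 6] -> [11, 4] and [7, 6]
  Split: [11, 4] -> [11] and [4]
  Merge: [11] + [4] -> [4, 11]
  Split: [7, 6] -> [7] and [6]
  Merge: [7] + [6] -> [6, 7]
Merge: [4, 11] + [6, 7] -> [4, 6, 7, 11]

Final sorted array: [4, 6, 7, 11]

The merge sort proceeds by recursively splitting the array and merging sorted halves.
After all merges, the sorted array is [4, 6, 7, 11].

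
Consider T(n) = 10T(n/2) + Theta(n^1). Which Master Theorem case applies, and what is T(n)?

Master Theorem for T(n) = 10T(n/2) + O(n^1):

a = 10, b = 2, c = 1
log_b(a) = log_2(10) = 3.3219

Case 1: c = 1 < log_2(10) = 3.3219
T(n) = O(n^(log_2 10))

For T(n) = 10T(n/2) + O(n^1): log_2(10) = 3.3219. This is Case 1 of the Master Theorem (c < log_b(a), work dominated by leaves), giving O(n^(log_2 10)).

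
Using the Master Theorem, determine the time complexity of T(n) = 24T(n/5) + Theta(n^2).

Master Theorem for T(n) = 24T(n/5) + O(n^2):

a = 24, b = 5, c = 2
log_b(a) = log_5(24) = 1.9746

Case 3: c = 2 > log_5(24) = 1.9746
T(n) = O(n^2) = O(n^2)

For T(n) = 24T(n/5) + O(n^2): log_5(24) = 1.9746. This is Case 3 of the Master Theorem (c > log_b(a), work dominated by root), giving O(n^2).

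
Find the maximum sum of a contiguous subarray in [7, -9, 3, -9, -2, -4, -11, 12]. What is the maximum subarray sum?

Using Kadane's algorithm on [7, -9, 3, -9, -2, -4, -11, 12]:

Scanning through the array:
Position 1 (value -9): max_ending_here = -2, max_so_far = 7
Position 2 (value 3): max_ending_here = 3, max_so_far = 7
Position 3 (value -9): max_ending_here = -6, max_so_far = 7
Position 4 (value -2): max_ending_here = -2, max_so_far = 7
Position 5 (value -4): max_ending_here = -4, max_so_far = 7
Position 6 (value -11): max_ending_here = -11, max_so_far = 7
Position 7 (value 12): max_ending_here = 12, max_so_far = 12

Maximum subarray: [12]
Maximum sum: 12

The maximum subarray is [12] with sum 12. This subarray runs from index 7 to index 7.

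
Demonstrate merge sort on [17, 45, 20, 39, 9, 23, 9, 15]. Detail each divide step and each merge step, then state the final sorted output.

Merge sort trace:

Split: [17, 45, 20, 39, 9, 23, 9, 15] -> [17, 45, 20, 39] and [9, 23, 9, 15]
  Split: [17, 45, 20, 39] -> [17, 45] and [20, 39]
    Split: [17, 45] -> [17] and [45]
    Merge: [17] + [45] -> [17, 45]
    Split: [20, 39] -> [20] and [39]
    Merge: [20] + [39] -> [20, 39]
  Merge: [17, 45] + [20, 39] -> [17, 20, 39, 45]
  Split: [9, 23, 9, 15] -> [9, 23] and [9, 15]
    Split: [9, 23] -> [9] and [23]
    Merge: [9] + [23] -> [9, 23]
    Split: [9, 15] -> [9] and [15]
    Merge: [9] + [15] -> [9, 15]
  Merge: [9, 23] + [9, 15] -> [9, 9, 15, 23]
Merge: [17, 20, 39, 45] + [9, 9, 15, 23] -> [9, 9, 15, 17, 20, 23, 39, 45]

Final sorted array: [9, 9, 15, 17, 20, 23, 39, 45]

The merge sort proceeds by recursively splitting the array and merging sorted halves.
After all merges, the sorted array is [9, 9, 15, 17, 20, 23, 39, 45].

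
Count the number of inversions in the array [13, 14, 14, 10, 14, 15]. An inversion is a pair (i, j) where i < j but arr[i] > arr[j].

Finding inversions in [13, 14, 14, 10, 14, 15]:

(0, 3): arr[0]=13 > arr[3]=10
(1, 3): arr[1]=14 > arr[3]=10
(2, 3): arr[2]=14 > arr[3]=10

Total inversions: 3

The array has 3 inversion(s): (0,3), (1,3), (2,3). Each pair (i,j) satisfies i < j and arr[i] > arr[j].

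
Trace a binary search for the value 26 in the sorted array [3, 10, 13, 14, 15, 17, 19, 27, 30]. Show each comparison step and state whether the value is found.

Binary search for 26 in [3, 10, 13, 14, 15, 17, 19, 27, 30]:

lo=0, hi=8, mid=4, arr[mid]=15 -> 15 < 26, search right half
lo=5, hi=8, mid=6, arr[mid]=19 -> 19 < 26, search right half
lo=7, hi=8, mid=7, arr[mid]=27 -> 27 > 26, search left half
lo=7 > hi=6, target 26 not found

Binary search determines that 26 is not in the array after 3 comparisons. The search space was exhausted without finding the target.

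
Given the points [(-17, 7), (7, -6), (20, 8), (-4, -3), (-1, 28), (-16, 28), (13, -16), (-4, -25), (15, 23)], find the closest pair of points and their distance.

Computing all pairwise distances among 9 points:

d((-17, 7), (7, -6)) = 27.2947
d((-17, 7), (20, 8)) = 37.0135
d((-17, 7), (-4, -3)) = 16.4012
d((-17, 7), (-1, 28)) = 26.4008
d((-17, 7), (-16, 28)) = 21.0238
d((-17, 7), (13, -16)) = 37.8021
d((-17, 7), (-4, -25)) = 34.5398
d((-17, 7), (15, 23)) = 35.7771
d((7, -6), (20, 8)) = 19.105
d((7, -6), (-4, -3)) = 11.4018 <-- minimum
d((7, -6), (-1, 28)) = 34.9285
d((7, -6), (-16, 28)) = 41.0488
d((7, -6), (13, -16)) = 11.6619
d((7, -6), (-4, -25)) = 21.9545
d((7, -6), (15, 23)) = 30.0832
d((20, 8), (-4, -3)) = 26.4008
d((20, 8), (-1, 28)) = 29.0
d((20, 8), (-16, 28)) = 41.1825
d((20, 8), (13, -16)) = 25.0
d((20, 8), (-4, -25)) = 40.8044
d((20, 8), (15, 23)) = 15.8114
d((-4, -3), (-1, 28)) = 31.1448
d((-4, -3), (-16, 28)) = 33.2415
d((-4, -3), (13, -16)) = 21.4009
d((-4, -3), (-4, -25)) = 22.0
d((-4, -3), (15, 23)) = 32.2025
d((-1, 28), (-16, 28)) = 15.0
d((-1, 28), (13, -16)) = 46.1736
d((-1, 28), (-4, -25)) = 53.0848
d((-1, 28), (15, 23)) = 16.7631
d((-16, 28), (13, -16)) = 52.6972
d((-16, 28), (-4, -25)) = 54.3415
d((-16, 28), (15, 23)) = 31.4006
d((13, -16), (-4, -25)) = 19.2354
d((13, -16), (15, 23)) = 39.0512
d((-4, -25), (15, 23)) = 51.6236

Closest pair: (7, -6) and (-4, -3) with distance 11.4018

The closest pair is (7, -6) and (-4, -3) with Euclidean distance 11.4018. For 9 points, brute-force pairwise comparison is shown above. For large n, the divide-and-conquer algorithm (sort by x, recurse on halves, check the dividing strip) achieves O(n log n).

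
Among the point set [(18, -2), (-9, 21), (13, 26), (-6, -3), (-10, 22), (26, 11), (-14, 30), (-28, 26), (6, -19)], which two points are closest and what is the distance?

Computing all pairwise distances among 9 points:

d((18, -2), (-9, 21)) = 35.4683
d((18, -2), (13, 26)) = 28.4429
d((18, -2), (-6, -3)) = 24.0208
d((18, -2), (-10, 22)) = 36.8782
d((18, -2), (26, 11)) = 15.2643
d((18, -2), (-14, 30)) = 45.2548
d((18, -2), (-28, 26)) = 53.8516
d((18, -2), (6, -19)) = 20.8087
d((-9, 21), (13, 26)) = 22.561
d((-9, 21), (-6, -3)) = 24.1868
d((-9, 21), (-10, 22)) = 1.4142 <-- minimum
d((-9, 21), (26, 11)) = 36.4005
d((-9, 21), (-14, 30)) = 10.2956
d((-9, 21), (-28, 26)) = 19.6469
d((-9, 21), (6, -19)) = 42.72
d((13, 26), (-6, -3)) = 34.6699
d((13, 26), (-10, 22)) = 23.3452
d((13, 26), (26, 11)) = 19.8494
d((13, 26), (-14, 30)) = 27.2947
d((13, 26), (-28, 26)) = 41.0
d((13, 26), (6, -19)) = 45.5412
d((-6, -3), (-10, 22)) = 25.318
d((-6, -3), (26, 11)) = 34.9285
d((-6, -3), (-14, 30)) = 33.9559
d((-6, -3), (-28, 26)) = 36.4005
d((-6, -3), (6, -19)) = 20.0
d((-10, 22), (26, 11)) = 37.6431
d((-10, 22), (-14, 30)) = 8.9443
d((-10, 22), (-28, 26)) = 18.4391
d((-10, 22), (6, -19)) = 44.0114
d((26, 11), (-14, 30)) = 44.2832
d((26, 11), (-28, 26)) = 56.0446
d((26, 11), (6, -19)) = 36.0555
d((-14, 30), (-28, 26)) = 14.5602
d((-14, 30), (6, -19)) = 52.9245
d((-28, 26), (6, -19)) = 56.4004

Closest pair: (-9, 21) and (-10, 22) with distance 1.4142

The closest pair is (-9, 21) and (-10, 22) with Euclidean distance 1.4142. For 9 points, brute-force pairwise comparison is shown above. For large n, the divide-and-conquer algorithm (sort by x, recurse on halves, check the dividing strip) achieves O(n log n).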